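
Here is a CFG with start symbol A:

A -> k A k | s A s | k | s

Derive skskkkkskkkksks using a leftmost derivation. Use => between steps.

A => sAs => skAks => sksAsks => skskAksks => skskkAkksks => skskkkAkkksks => skskkkkAkkkksks => skskkkkskkkksks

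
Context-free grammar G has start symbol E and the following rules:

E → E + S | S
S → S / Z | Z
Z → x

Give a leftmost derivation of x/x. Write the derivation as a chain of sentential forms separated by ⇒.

E ⇒ S   [E → S]
S ⇒ S/Z   [S → S / Z]
S/Z ⇒ Z/Z   [S → Z]
Z/Z ⇒ x/Z   [Z → x]
x/Z ⇒ x/x   [Z → x]

E ⇒ S ⇒ S/Z ⇒ Z/Z ⇒ x/Z ⇒ x/x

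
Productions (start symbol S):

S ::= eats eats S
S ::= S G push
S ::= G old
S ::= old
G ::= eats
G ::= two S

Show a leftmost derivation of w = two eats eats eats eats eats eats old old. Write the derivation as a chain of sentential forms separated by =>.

S => G old => two S old => two eats eats S old => two eats eats eats eats S old => two eats eats eats eats eats eats S old => two eats eats eats eats eats eats old old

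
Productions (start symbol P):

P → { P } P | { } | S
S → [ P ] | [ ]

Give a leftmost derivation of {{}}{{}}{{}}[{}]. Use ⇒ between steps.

P ⇒ {P}P ⇒ {{}}P ⇒ {{}}{P}P ⇒ {{}}{{}}P ⇒ {{}}{{}}{P}P ⇒ {{}}{{}}{{}}P ⇒ {{}}{{}}{{}}S ⇒ {{}}{{}}{{}}[P] ⇒ {{}}{{}}{{}}[{}]

P ⇒ {P}P   [P → { P } P]
{P}P ⇒ {{}}P   [P → { }]
{{}}P ⇒ {{}}{P}P   [P → { P } P]
{{}}{P}P ⇒ {{}}{{}}P   [P → { }]
{{}}{{}}P ⇒ {{}}{{}}{P}P   [P → { P } P]
{{}}{{}}{P}P ⇒ {{}}{{}}{{}}P   [P → { }]
{{}}{{}}{{}}P ⇒ {{}}{{}}{{}}S   [P → S]
{{}}{{}}{{}}S ⇒ {{}}{{}}{{}}[P]   [S → [ P ]]
{{}}{{}}{{}}[P] ⇒ {{}}{{}}{{}}[{}]   [P → { }]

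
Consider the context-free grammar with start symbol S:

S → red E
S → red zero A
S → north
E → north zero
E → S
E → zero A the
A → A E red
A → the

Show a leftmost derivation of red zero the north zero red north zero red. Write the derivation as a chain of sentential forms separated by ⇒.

S ⇒ red zero A   [S → red zero A]
red zero A ⇒ red zero A E red   [A → A E red]
red zero A E red ⇒ red zero A E red E red   [A → A E red]
red zero A E red E red ⇒ red zero the E red E red   [A → the]
red zero the E red E red ⇒ red zero the north zero red E red   [E → north zero]
red zero the north zero red E red ⇒ red zero the north zero red north zero red   [E → north zero]

S ⇒ red zero A ⇒ red zero A E red ⇒ red zero A E red E red ⇒ red zero the E red E red ⇒ red zero the north zero red E red ⇒ red zero the north zero red north zero red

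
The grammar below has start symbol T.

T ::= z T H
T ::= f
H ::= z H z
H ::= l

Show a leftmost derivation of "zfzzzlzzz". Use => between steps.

T=>zTH=>zfH=>zfzHz=>zfzzHzz=>zfzzzHzzz=>zfzzzlzzz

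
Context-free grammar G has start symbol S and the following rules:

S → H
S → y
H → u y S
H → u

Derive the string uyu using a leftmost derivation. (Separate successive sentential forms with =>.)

S => H   [S → H]
H => uyS   [H → u y S]
uyS => uyH   [S → H]
uyH => uyu   [H → u]

S => H => uyS => uyH => uyu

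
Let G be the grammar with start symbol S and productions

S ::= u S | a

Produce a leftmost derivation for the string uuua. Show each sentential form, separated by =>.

S => uS => uuS => uuuS => uuua

S => uS   [S ::= u S]
uS => uuS   [S ::= u S]
uuS => uuuS   [S ::= u S]
uuuS => uuua   [S ::= a]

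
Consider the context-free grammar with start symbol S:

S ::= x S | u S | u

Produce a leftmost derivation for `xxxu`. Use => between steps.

S => xS => xxS => xxxS => xxxu

S => xS   [S ::= x S]
xS => xxS   [S ::= x S]
xxS => xxxS   [S ::= x S]
xxxS => xxxu   [S ::= u]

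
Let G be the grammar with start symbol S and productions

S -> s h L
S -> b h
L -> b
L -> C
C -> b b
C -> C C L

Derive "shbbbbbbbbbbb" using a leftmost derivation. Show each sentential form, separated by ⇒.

S ⇒ shL ⇒ shC ⇒ shCCL ⇒ shCCLCL ⇒ shCCLCLCL ⇒ shbbCLCLCL ⇒ shbbbbLCLCL ⇒ shbbbbbCLCL ⇒ shbbbbbbbLCL ⇒ shbbbbbbbbCL ⇒ shbbbbbbbbbbL ⇒ shbbbbbbbbbbb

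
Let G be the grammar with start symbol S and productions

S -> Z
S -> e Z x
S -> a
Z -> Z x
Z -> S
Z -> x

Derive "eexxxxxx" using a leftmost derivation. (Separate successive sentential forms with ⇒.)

S ⇒ eZx   [S -> e Z x]
eZx ⇒ eZxx   [Z -> Z x]
eZxx ⇒ eZxxx   [Z -> Z x]
eZxxx ⇒ eZxxxx   [Z -> Z x]
eZxxxx ⇒ eSxxxx   [Z -> S]
eSxxxx ⇒ eeZxxxxx   [S -> e Z x]
eeZxxxxx ⇒ eexxxxxx   [Z -> x]

S ⇒ eZx ⇒ eZxx ⇒ eZxxx ⇒ eZxxxx ⇒ eSxxxx ⇒ eeZxxxxx ⇒ eexxxxxx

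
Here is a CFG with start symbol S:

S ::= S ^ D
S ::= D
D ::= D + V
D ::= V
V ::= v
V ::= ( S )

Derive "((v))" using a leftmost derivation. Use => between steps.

S=>D=>V=>(S)=>(D)=>(V)=>((S))=>((D))=>((V))=>((v))

S => D   [S ::= D]
D => V   [D ::= V]
V => (S)   [V ::= ( S )]
(S) => (D)   [S ::= D]
(D) => (V)   [D ::= V]
(V) => ((S))   [V ::= ( S )]
((S)) => ((D))   [S ::= D]
((D)) => ((V))   [D ::= V]
((V)) => ((v))   [V ::= v]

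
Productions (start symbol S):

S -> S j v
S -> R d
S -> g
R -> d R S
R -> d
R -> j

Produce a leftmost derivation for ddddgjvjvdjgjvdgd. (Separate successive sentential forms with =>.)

S => Rd => dRSd => ddRSSd => dddRSSSd => ddddSSSd => ddddSjvSSd => ddddSjvjvSSd => ddddgjvjvSSd => ddddgjvjvRdSd => ddddgjvjvdRSdSd => ddddgjvjvdjSdSd => ddddgjvjvdjSjvdSd => ddddgjvjvdjgjvdSd => ddddgjvjvdjgjvdgd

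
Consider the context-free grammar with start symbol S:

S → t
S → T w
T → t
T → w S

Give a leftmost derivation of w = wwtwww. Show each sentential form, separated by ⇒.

S ⇒ Tw   [S → T w]
Tw ⇒ wSw   [T → w S]
wSw ⇒ wTww   [S → T w]
wTww ⇒ wwSww   [T → w S]
wwSww ⇒ wwTwww   [S → T w]
wwTwww ⇒ wwtwww   [T → t]

S ⇒ Tw ⇒ wSw ⇒ wTww ⇒ wwSww ⇒ wwTwww ⇒ wwtwww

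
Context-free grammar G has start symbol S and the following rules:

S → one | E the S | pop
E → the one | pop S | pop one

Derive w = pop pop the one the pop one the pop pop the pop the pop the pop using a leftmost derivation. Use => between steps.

S => E the S => pop S the S => pop E the S the S => pop pop S the S the S => pop pop E the S the S the S => pop pop the one the S the S the S => pop pop the one the E the S the S the S => pop pop the one the pop one the S the S the S => pop pop the one the pop one the E the S the S the S => pop pop the one the pop one the pop S the S the S the S => pop pop the one the pop one the pop pop the S the S the S => pop pop the one the pop one the pop pop the pop the S the S => pop pop the one the pop one the pop pop the pop the pop the S => pop pop the one the pop one the pop pop the pop the pop the pop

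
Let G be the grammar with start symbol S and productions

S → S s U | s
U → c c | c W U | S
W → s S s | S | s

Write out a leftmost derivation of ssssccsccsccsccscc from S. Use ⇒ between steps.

S ⇒ SsU   [S → S s U]
SsU ⇒ SsUsU   [S → S s U]
SsUsU ⇒ SsUsUsU   [S → S s U]
SsUsUsU ⇒ ssUsUsU   [S → s]
ssUsUsU ⇒ ssSsUsU   [U → S]
ssSsUsU ⇒ ssSsUsUsU   [S → S s U]
ssSsUsUsU ⇒ ssSsUsUsUsU   [S → S s U]
ssSsUsUsUsU ⇒ ssSsUsUsUsUsU   [S → S s U]
ssSsUsUsUsUsU ⇒ ssssUsUsUsUsU   [S → s]
ssssUsUsUsUsU ⇒ ssssccsUsUsUsU   [U → c c]
ssssccsUsUsUsU ⇒ ssssccsccsUsUsU   [U → c c]
ssssccsccsUsUsU ⇒ ssssccsccsccsUsU   [U → c c]
ssssccsccsccsUsU ⇒ ssssccsccsccsccsU   [U → c c]
ssssccsccsccsccsU ⇒ ssssccsccsccsccscc   [U → c c]

S ⇒ SsU ⇒ SsUsU ⇒ SsUsUsU ⇒ ssUsUsU ⇒ ssSsUsU ⇒ ssSsUsUsU ⇒ ssSsUsUsUsU ⇒ ssSsUsUsUsUsU ⇒ ssssUsUsUsUsU ⇒ ssssccsUsUsUsU ⇒ ssssccsccsUsUsU ⇒ ssssccsccsccsUsU ⇒ ssssccsccsccsccsU ⇒ ssssccsccsccsccscc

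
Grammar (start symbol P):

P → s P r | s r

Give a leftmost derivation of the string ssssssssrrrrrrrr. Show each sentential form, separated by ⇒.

P ⇒ sPr ⇒ ssPrr ⇒ sssPrrr ⇒ ssssPrrrr ⇒ sssssPrrrrr ⇒ ssssssPrrrrrr ⇒ sssssssPrrrrrrr ⇒ ssssssssrrrrrrrr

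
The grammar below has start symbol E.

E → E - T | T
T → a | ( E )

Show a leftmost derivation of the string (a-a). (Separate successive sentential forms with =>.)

E => T   [E → T]
T => (E)   [T → ( E )]
(E) => (E-T)   [E → E - T]
(E-T) => (T-T)   [E → T]
(T-T) => (a-T)   [T → a]
(a-T) => (a-a)   [T → a]

E => T => (E) => (E-T) => (T-T) => (a-T) => (a-a)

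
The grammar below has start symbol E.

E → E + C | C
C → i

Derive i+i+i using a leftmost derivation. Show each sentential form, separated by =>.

E => E+C => E+C+C => C+C+C => i+C+C => i+i+C => i+i+i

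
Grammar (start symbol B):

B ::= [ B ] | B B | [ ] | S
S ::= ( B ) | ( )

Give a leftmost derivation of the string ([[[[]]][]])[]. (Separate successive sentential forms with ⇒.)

B ⇒ BB   [B ::= B B]
BB ⇒ SB   [B ::= S]
SB ⇒ (B)B   [S ::= ( B )]
(B)B ⇒ ([B])B   [B ::= [ B ]]
([B])B ⇒ ([BB])B   [B ::= B B]
([BB])B ⇒ ([[B]B])B   [B ::= [ B ]]
([[B]B])B ⇒ ([[[B]]B])B   [B ::= [ B ]]
([[[B]]B])B ⇒ ([[[[]]]B])B   [B ::= [ ]]
([[[[]]]B])B ⇒ ([[[[]]][]])B   [B ::= [ ]]
([[[[]]][]])B ⇒ ([[[[]]][]])[]   [B ::= [ ]]

B ⇒ BB ⇒ SB ⇒ (B)B ⇒ ([B])B ⇒ ([BB])B ⇒ ([[B]B])B ⇒ ([[[B]]B])B ⇒ ([[[[]]]B])B ⇒ ([[[[]]][]])B ⇒ ([[[[]]][]])[]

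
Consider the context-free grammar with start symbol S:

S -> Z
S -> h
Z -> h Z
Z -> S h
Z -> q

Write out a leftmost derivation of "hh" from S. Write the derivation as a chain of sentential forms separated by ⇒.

S ⇒ Z   [S -> Z]
Z ⇒ Sh   [Z -> S h]
Sh ⇒ hh   [S -> h]

S⇒Z⇒Sh⇒hh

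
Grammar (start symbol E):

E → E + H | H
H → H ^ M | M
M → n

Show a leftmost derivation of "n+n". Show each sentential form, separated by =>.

E=>E+H=>H+H=>M+H=>n+H=>n+M=>n+n

E => E+H   [E → E + H]
E+H => H+H   [E → H]
H+H => M+H   [H → M]
M+H => n+H   [M → n]
n+H => n+M   [H → M]
n+M => n+n   [M → n]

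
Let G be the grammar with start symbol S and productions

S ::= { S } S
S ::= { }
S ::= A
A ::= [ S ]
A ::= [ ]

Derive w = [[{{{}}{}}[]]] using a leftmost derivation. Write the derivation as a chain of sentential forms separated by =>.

S => A => [S] => [A] => [[S]] => [[{S}S]] => [[{{S}S}S]] => [[{{{}}S}S]] => [[{{{}}{}}S]] => [[{{{}}{}}A]] => [[{{{}}{}}[]]]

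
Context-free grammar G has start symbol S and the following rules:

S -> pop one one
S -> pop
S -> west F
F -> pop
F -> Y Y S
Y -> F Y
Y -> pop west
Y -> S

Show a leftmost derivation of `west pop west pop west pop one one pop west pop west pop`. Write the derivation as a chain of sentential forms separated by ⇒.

S ⇒ west F ⇒ west Y Y S ⇒ west F Y Y S ⇒ west Y Y S Y Y S ⇒ west pop west Y S Y Y S ⇒ west pop west pop west S Y Y S ⇒ west pop west pop west pop one one Y Y S ⇒ west pop west pop west pop one one pop west Y S ⇒ west pop west pop west pop one one pop west pop west S ⇒ west pop west pop west pop one one pop west pop west pop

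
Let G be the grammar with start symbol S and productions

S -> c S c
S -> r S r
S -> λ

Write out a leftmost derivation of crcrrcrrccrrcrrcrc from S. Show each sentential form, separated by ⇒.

S ⇒ cSc   [S -> c S c]
cSc ⇒ crSrc   [S -> r S r]
crSrc ⇒ crcScrc   [S -> c S c]
crcScrc ⇒ crcrSrcrc   [S -> r S r]
crcrSrcrc ⇒ crcrrSrrcrc   [S -> r S r]
crcrrSrrcrc ⇒ crcrrcScrrcrc   [S -> c S c]
crcrrcScrrcrc ⇒ crcrrcrSrcrrcrc   [S -> r S r]
crcrrcrSrcrrcrc ⇒ crcrrcrrSrrcrrcrc   [S -> r S r]
crcrrcrrSrrcrrcrc ⇒ crcrrcrrcScrrcrrcrc   [S -> c S c]
crcrrcrrcScrrcrrcrc ⇒ crcrrcrrccrrcrrcrc   [S -> λ]

S⇒cSc⇒crSrc⇒crcScrc⇒crcrSrcrc⇒crcrrSrrcrc⇒crcrrcScrrcrc⇒crcrrcrSrcrrcrc⇒crcrrcrrSrrcrrcrc⇒crcrrcrrcScrrcrrcrc⇒crcrrcrrccrrcrrcrc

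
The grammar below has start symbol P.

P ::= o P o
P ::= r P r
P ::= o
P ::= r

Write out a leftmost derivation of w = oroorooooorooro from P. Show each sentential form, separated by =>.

P => oPo => orPro => oroPoro => orooPooro => oroorProoro => orooroPorooro => oroorooPoorooro => oroorooooorooro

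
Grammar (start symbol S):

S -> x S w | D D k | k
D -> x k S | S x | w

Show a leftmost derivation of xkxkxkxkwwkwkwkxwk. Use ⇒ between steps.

S ⇒ DDk   [S -> D D k]
DDk ⇒ SxDk   [D -> S x]
SxDk ⇒ DDkxDk   [S -> D D k]
DDkxDk ⇒ xkSDkxDk   [D -> x k S]
xkSDkxDk ⇒ xkDDkDkxDk   [S -> D D k]
xkDDkDkxDk ⇒ xkxkSDkDkxDk   [D -> x k S]
xkxkSDkDkxDk ⇒ xkxkDDkDkDkxDk   [S -> D D k]
xkxkDDkDkDkxDk ⇒ xkxkxkSDkDkDkxDk   [D -> x k S]
xkxkxkSDkDkDkxDk ⇒ xkxkxkxSwDkDkDkxDk   [S -> x S w]
xkxkxkxSwDkDkDkxDk ⇒ xkxkxkxkwDkDkDkxDk   [S -> k]
xkxkxkxkwDkDkDkxDk ⇒ xkxkxkxkwwkDkDkxDk   [D -> w]
xkxkxkxkwwkDkDkxDk ⇒ xkxkxkxkwwkwkDkxDk   [D -> w]
xkxkxkxkwwkwkDkxDk ⇒ xkxkxkxkwwkwkwkxDk   [D -> w]
xkxkxkxkwwkwkwkxDk ⇒ xkxkxkxkwwkwkwkxwk   [D -> w]

S ⇒ DDk ⇒ SxDk ⇒ DDkxDk ⇒ xkSDkxDk ⇒ xkDDkDkxDk ⇒ xkxkSDkDkxDk ⇒ xkxkDDkDkDkxDk ⇒ xkxkxkSDkDkDkxDk ⇒ xkxkxkxSwDkDkDkxDk ⇒ xkxkxkxkwDkDkDkxDk ⇒ xkxkxkxkwwkDkDkxDk ⇒ xkxkxkxkwwkwkDkxDk ⇒ xkxkxkxkwwkwkwkxDk ⇒ xkxkxkxkwwkwkwkxwk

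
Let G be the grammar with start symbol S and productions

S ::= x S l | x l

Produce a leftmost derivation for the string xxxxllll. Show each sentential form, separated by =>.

S => xSl   [S ::= x S l]
xSl => xxSll   [S ::= x S l]
xxSll => xxxSlll   [S ::= x S l]
xxxSlll => xxxxllll   [S ::= x l]

S => xSl => xxSll => xxxSlll => xxxxllll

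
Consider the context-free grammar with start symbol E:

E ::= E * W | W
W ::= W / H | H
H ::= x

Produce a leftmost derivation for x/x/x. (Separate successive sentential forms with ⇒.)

E⇒W⇒W/H⇒W/H/H⇒H/H/H⇒x/H/H⇒x/x/H⇒x/x/x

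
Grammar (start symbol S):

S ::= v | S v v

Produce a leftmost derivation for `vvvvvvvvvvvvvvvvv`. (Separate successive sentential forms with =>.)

S => Svv => Svvvv => Svvvvvv => Svvvvvvvv => Svvvvvvvvvv => Svvvvvvvvvvvv => Svvvvvvvvvvvvvv => Svvvvvvvvvvvvvvvv => vvvvvvvvvvvvvvvvv

S => Svv   [S ::= S v v]
Svv => Svvvv   [S ::= S v v]
Svvvv => Svvvvvv   [S ::= S v v]
Svvvvvv => Svvvvvvvv   [S ::= S v v]
Svvvvvvvv => Svvvvvvvvvv   [S ::= S v v]
Svvvvvvvvvv => Svvvvvvvvvvvv   [S ::= S v v]
Svvvvvvvvvvvv => Svvvvvvvvvvvvvv   [S ::= S v v]
Svvvvvvvvvvvvvv => Svvvvvvvvvvvvvvvv   [S ::= S v v]
Svvvvvvvvvvvvvvvv => vvvvvvvvvvvvvvvvv   [S ::= v]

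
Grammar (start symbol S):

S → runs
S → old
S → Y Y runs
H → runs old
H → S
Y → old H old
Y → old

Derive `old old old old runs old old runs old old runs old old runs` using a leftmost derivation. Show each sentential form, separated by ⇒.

S ⇒ Y Y runs   [S → Y Y runs]
Y Y runs ⇒ old H old Y runs   [Y → old H old]
old H old Y runs ⇒ old S old Y runs   [H → S]
old S old Y runs ⇒ old Y Y runs old Y runs   [S → Y Y runs]
old Y Y runs old Y runs ⇒ old old H old Y runs old Y runs   [Y → old H old]
old old H old Y runs old Y runs ⇒ old old S old Y runs old Y runs   [H → S]
old old S old Y runs old Y runs ⇒ old old Y Y runs old Y runs old Y runs   [S → Y Y runs]
old old Y Y runs old Y runs old Y runs ⇒ old old old Y runs old Y runs old Y runs   [Y → old]
old old old Y runs old Y runs old Y runs ⇒ old old old old H old runs old Y runs old Y runs   [Y → old H old]
old old old old H old runs old Y runs old Y runs ⇒ old old old old runs old old runs old Y runs old Y runs   [H → runs old]
old old old old runs old old runs old Y runs old Y runs ⇒ old old old old runs old old runs old old runs old Y runs   [Y → old]
old old old old runs old old runs old old runs old Y runs ⇒ old old old old runs old old runs old old runs old old runs   [Y → old]

S ⇒ Y Y runs ⇒ old H old Y runs ⇒ old S old Y runs ⇒ old Y Y runs old Y runs ⇒ old old H old Y runs old Y runs ⇒ old old S old Y runs old Y runs ⇒ old old Y Y runs old Y runs old Y runs ⇒ old old old Y runs old Y runs old Y runs ⇒ old old old old H old runs old Y runs old Y runs ⇒ old old old old runs old old runs old Y runs old Y runs ⇒ old old old old runs old old runs old old runs old Y runs ⇒ old old old old runs old old runs old old runs old old runs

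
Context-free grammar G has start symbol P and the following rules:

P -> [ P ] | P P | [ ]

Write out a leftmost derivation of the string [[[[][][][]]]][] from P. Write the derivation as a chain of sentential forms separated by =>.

P => PP => [P]P => [[P]]P => [[[P]]]P => [[[PP]]]P => [[[PPP]]]P => [[[[]PP]]]P => [[[[][]P]]]P => [[[[][]PP]]]P => [[[[][][]P]]]P => [[[[][][][]]]]P => [[[[][][][]]]][]

P => PP   [P -> P P]
PP => [P]P   [P -> [ P ]]
[P]P => [[P]]P   [P -> [ P ]]
[[P]]P => [[[P]]]P   [P -> [ P ]]
[[[P]]]P => [[[PP]]]P   [P -> P P]
[[[PP]]]P => [[[PPP]]]P   [P -> P P]
[[[PPP]]]P => [[[[]PP]]]P   [P -> [ ]]
[[[[]PP]]]P => [[[[][]P]]]P   [P -> [ ]]
[[[[][]P]]]P => [[[[][]PP]]]P   [P -> P P]
[[[[][]PP]]]P => [[[[][][]P]]]P   [P -> [ ]]
[[[[][][]P]]]P => [[[[][][][]]]]P   [P -> [ ]]
[[[[][][][]]]]P => [[[[][][][]]]][]   [P -> [ ]]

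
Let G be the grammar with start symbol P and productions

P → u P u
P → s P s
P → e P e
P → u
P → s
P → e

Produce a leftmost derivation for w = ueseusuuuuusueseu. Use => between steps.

P => uPu => uePeu => uesPseu => uesePeseu => ueseuPueseu => ueseusPsueseu => ueseusuPusueseu => ueseusuuPuusueseu => ueseusuuuuusueseu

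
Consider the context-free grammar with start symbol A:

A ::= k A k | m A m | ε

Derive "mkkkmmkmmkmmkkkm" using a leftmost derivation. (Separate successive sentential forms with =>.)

A => mAm   [A ::= m A m]
mAm => mkAkm   [A ::= k A k]
mkAkm => mkkAkkm   [A ::= k A k]
mkkAkkm => mkkkAkkkm   [A ::= k A k]
mkkkAkkkm => mkkkmAmkkkm   [A ::= m A m]
mkkkmAmkkkm => mkkkmmAmmkkkm   [A ::= m A m]
mkkkmmAmmkkkm => mkkkmmkAkmmkkkm   [A ::= k A k]
mkkkmmkAkmmkkkm => mkkkmmkmAmkmmkkkm   [A ::= m A m]
mkkkmmkmAmkmmkkkm => mkkkmmkmmkmmkkkm   [A ::= ε]

A=>mAm=>mkAkm=>mkkAkkm=>mkkkAkkkm=>mkkkmAmkkkm=>mkkkmmAmmkkkm=>mkkkmmkAkmmkkkm=>mkkkmmkmAmkmmkkkm=>mkkkmmkmmkmmkkkm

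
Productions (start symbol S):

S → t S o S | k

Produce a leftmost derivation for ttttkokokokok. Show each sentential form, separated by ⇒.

S ⇒ tSoS ⇒ ttSoSoS ⇒ tttSoSoSoS ⇒ ttttSoSoSoSoS ⇒ ttttkoSoSoSoS ⇒ ttttkokoSoSoS ⇒ ttttkokokoSoS ⇒ ttttkokokokoS ⇒ ttttkokokokok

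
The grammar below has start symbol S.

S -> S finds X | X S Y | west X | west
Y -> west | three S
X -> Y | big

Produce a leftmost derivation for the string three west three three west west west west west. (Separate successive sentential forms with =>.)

S => X S Y   [S -> X S Y]
X S Y => Y S Y   [X -> Y]
Y S Y => three S S Y   [Y -> three S]
three S S Y => three west X S Y   [S -> west X]
three west X S Y => three west Y S Y   [X -> Y]
three west Y S Y => three west three S S Y   [Y -> three S]
three west three S S Y => three west three X S Y S Y   [S -> X S Y]
three west three X S Y S Y => three west three Y S Y S Y   [X -> Y]
three west three Y S Y S Y => three west three three S S Y S Y   [Y -> three S]
three west three three S S Y S Y => three west three three west S Y S Y   [S -> west]
three west three three west S Y S Y => three west three three west west Y S Y   [S -> west]
three west three three west west Y S Y => three west three three west west west S Y   [Y -> west]
three west three three west west west S Y => three west three three west west west west Y   [S -> west]
three west three three west west west west Y => three west three three west west west west west   [Y -> west]

S => X S Y => Y S Y => three S S Y => three west X S Y => three west Y S Y => three west three S S Y => three west three X S Y S Y => three west three Y S Y S Y => three west three three S S Y S Y => three west three three west S Y S Y => three west three three west west Y S Y => three west three three west west west S Y => three west three three west west west west Y => three west three three west west west west west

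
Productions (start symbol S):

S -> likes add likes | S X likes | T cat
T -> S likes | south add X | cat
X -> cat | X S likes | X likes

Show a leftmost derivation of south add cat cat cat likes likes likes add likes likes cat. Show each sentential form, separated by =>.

S => T cat => south add X cat => south add X S likes cat => south add X likes S likes cat => south add X S likes likes S likes cat => south add cat S likes likes S likes cat => south add cat T cat likes likes S likes cat => south add cat cat cat likes likes S likes cat => south add cat cat cat likes likes likes add likes likes cat

S => T cat   [S -> T cat]
T cat => south add X cat   [T -> south add X]
south add X cat => south add X S likes cat   [X -> X S likes]
south add X S likes cat => south add X likes S likes cat   [X -> X likes]
south add X likes S likes cat => south add X S likes likes S likes cat   [X -> X S likes]
south add X S likes likes S likes cat => south add cat S likes likes S likes cat   [X -> cat]
south add cat S likes likes S likes cat => south add cat T cat likes likes S likes cat   [S -> T cat]
south add cat T cat likes likes S likes cat => south add cat cat cat likes likes S likes cat   [T -> cat]
south add cat cat cat likes likes S likes cat => south add cat cat cat likes likes likes add likes likes cat   [S -> likes add likes]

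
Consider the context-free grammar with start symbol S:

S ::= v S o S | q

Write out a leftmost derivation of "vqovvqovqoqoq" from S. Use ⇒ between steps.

S ⇒ vSoS   [S ::= v S o S]
vSoS ⇒ vqoS   [S ::= q]
vqoS ⇒ vqovSoS   [S ::= v S o S]
vqovSoS ⇒ vqovvSoSoS   [S ::= v S o S]
vqovvSoSoS ⇒ vqovvqoSoS   [S ::= q]
vqovvqoSoS ⇒ vqovvqovSoSoS   [S ::= v S o S]
vqovvqovSoSoS ⇒ vqovvqovqoSoS   [S ::= q]
vqovvqovqoSoS ⇒ vqovvqovqoqoS   [S ::= q]
vqovvqovqoqoS ⇒ vqovvqovqoqoq   [S ::= q]

S ⇒ vSoS ⇒ vqoS ⇒ vqovSoS ⇒ vqovvSoSoS ⇒ vqovvqoSoS ⇒ vqovvqovSoSoS ⇒ vqovvqovqoSoS ⇒ vqovvqovqoqoS ⇒ vqovvqovqoqoq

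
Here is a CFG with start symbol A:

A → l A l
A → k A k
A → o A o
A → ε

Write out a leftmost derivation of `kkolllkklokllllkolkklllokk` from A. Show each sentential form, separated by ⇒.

A⇒kAk⇒kkAkk⇒kkoAokk⇒kkolAlokk⇒kkollAllokk⇒kkolllAlllokk⇒kkolllkAklllokk⇒kkolllkkAkklllokk⇒kkolllkklAlkklllokk⇒kkolllkkloAolkklllokk⇒kkolllkklokAkolkklllokk⇒kkolllkkloklAlkolkklllokk⇒kkolllkklokllAllkolkklllokk⇒kkolllkklokllllkolkklllokk

A ⇒ kAk   [A → k A k]
kAk ⇒ kkAkk   [A → k A k]
kkAkk ⇒ kkoAokk   [A → o A o]
kkoAokk ⇒ kkolAlokk   [A → l A l]
kkolAlokk ⇒ kkollAllokk   [A → l A l]
kkollAllokk ⇒ kkolllAlllokk   [A → l A l]
kkolllAlllokk ⇒ kkolllkAklllokk   [A → k A k]
kkolllkAklllokk ⇒ kkolllkkAkklllokk   [A → k A k]
kkolllkkAkklllokk ⇒ kkolllkklAlkklllokk   [A → l A l]
kkolllkklAlkklllokk ⇒ kkolllkkloAolkklllokk   [A → o A o]
kkolllkkloAolkklllokk ⇒ kkolllkklokAkolkklllokk   [A → k A k]
kkolllkklokAkolkklllokk ⇒ kkolllkkloklAlkolkklllokk   [A → l A l]
kkolllkkloklAlkolkklllokk ⇒ kkolllkklokllAllkolkklllokk   [A → l A l]
kkolllkklokllAllkolkklllokk ⇒ kkolllkklokllllkolkklllokk   [A → ε]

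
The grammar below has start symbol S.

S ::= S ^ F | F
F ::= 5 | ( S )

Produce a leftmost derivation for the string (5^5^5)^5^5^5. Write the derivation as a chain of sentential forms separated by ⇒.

S ⇒ S^F ⇒ S^F^F ⇒ S^F^F^F ⇒ F^F^F^F ⇒ (S)^F^F^F ⇒ (S^F)^F^F^F ⇒ (S^F^F)^F^F^F ⇒ (F^F^F)^F^F^F ⇒ (5^F^F)^F^F^F ⇒ (5^5^F)^F^F^F ⇒ (5^5^5)^F^F^F ⇒ (5^5^5)^5^F^F ⇒ (5^5^5)^5^5^F ⇒ (5^5^5)^5^5^5

S ⇒ S^F   [S ::= S ^ F]
S^F ⇒ S^F^F   [S ::= S ^ F]
S^F^F ⇒ S^F^F^F   [S ::= S ^ F]
S^F^F^F ⇒ F^F^F^F   [S ::= F]
F^F^F^F ⇒ (S)^F^F^F   [F ::= ( S )]
(S)^F^F^F ⇒ (S^F)^F^F^F   [S ::= S ^ F]
(S^F)^F^F^F ⇒ (S^F^F)^F^F^F   [S ::= S ^ F]
(S^F^F)^F^F^F ⇒ (F^F^F)^F^F^F   [S ::= F]
(F^F^F)^F^F^F ⇒ (5^F^F)^F^F^F   [F ::= 5]
(5^F^F)^F^F^F ⇒ (5^5^F)^F^F^F   [F ::= 5]
(5^5^F)^F^F^F ⇒ (5^5^5)^F^F^F   [F ::= 5]
(5^5^5)^F^F^F ⇒ (5^5^5)^5^F^F   [F ::= 5]
(5^5^5)^5^F^F ⇒ (5^5^5)^5^5^F   [F ::= 5]
(5^5^5)^5^5^F ⇒ (5^5^5)^5^5^5   [F ::= 5]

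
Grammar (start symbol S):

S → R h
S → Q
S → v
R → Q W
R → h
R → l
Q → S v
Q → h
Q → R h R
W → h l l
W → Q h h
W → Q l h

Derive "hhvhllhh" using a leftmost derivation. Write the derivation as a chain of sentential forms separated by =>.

S => Q => RhR => QWhR => SvWhR => RhvWhR => hhvWhR => hhvhllhR => hhvhllhh

S => Q   [S → Q]
Q => RhR   [Q → R h R]
RhR => QWhR   [R → Q W]
QWhR => SvWhR   [Q → S v]
SvWhR => RhvWhR   [S → R h]
RhvWhR => hhvWhR   [R → h]
hhvWhR => hhvhllhR   [W → h l l]
hhvhllhR => hhvhllhh   [R → h]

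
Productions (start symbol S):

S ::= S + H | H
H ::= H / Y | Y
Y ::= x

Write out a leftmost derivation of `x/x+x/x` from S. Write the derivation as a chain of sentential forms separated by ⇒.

S ⇒ S+H ⇒ H+H ⇒ H/Y+H ⇒ Y/Y+H ⇒ x/Y+H ⇒ x/x+H ⇒ x/x+H/Y ⇒ x/x+Y/Y ⇒ x/x+x/Y ⇒ x/x+x/x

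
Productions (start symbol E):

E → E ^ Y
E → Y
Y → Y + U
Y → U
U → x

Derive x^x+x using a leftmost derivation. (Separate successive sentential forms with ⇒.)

E ⇒ E^Y ⇒ Y^Y ⇒ U^Y ⇒ x^Y ⇒ x^Y+U ⇒ x^U+U ⇒ x^x+U ⇒ x^x+x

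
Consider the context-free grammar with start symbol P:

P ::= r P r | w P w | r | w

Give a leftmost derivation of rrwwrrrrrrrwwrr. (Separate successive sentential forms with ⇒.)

P ⇒ rPr ⇒ rrPrr ⇒ rrwPwrr ⇒ rrwwPwwrr ⇒ rrwwrPrwwrr ⇒ rrwwrrPrrwwrr ⇒ rrwwrrrPrrrwwrr ⇒ rrwwrrrrrrrwwrr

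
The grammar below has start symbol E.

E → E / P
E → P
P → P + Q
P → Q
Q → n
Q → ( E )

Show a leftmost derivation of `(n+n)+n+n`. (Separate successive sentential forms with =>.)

E => P => P+Q => P+Q+Q => Q+Q+Q => (E)+Q+Q => (P)+Q+Q => (P+Q)+Q+Q => (Q+Q)+Q+Q => (n+Q)+Q+Q => (n+n)+Q+Q => (n+n)+n+Q => (n+n)+n+n

E => P   [E → P]
P => P+Q   [P → P + Q]
P+Q => P+Q+Q   [P → P + Q]
P+Q+Q => Q+Q+Q   [P → Q]
Q+Q+Q => (E)+Q+Q   [Q → ( E )]
(E)+Q+Q => (P)+Q+Q   [E → P]
(P)+Q+Q => (P+Q)+Q+Q   [P → P + Q]
(P+Q)+Q+Q => (Q+Q)+Q+Q   [P → Q]
(Q+Q)+Q+Q => (n+Q)+Q+Q   [Q → n]
(n+Q)+Q+Q => (n+n)+Q+Q   [Q → n]
(n+n)+Q+Q => (n+n)+n+Q   [Q → n]
(n+n)+n+Q => (n+n)+n+n   [Q → n]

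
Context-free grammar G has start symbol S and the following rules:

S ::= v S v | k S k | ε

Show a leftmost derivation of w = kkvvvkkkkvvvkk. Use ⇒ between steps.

S ⇒ kSk ⇒ kkSkk ⇒ kkvSvkk ⇒ kkvvSvvkk ⇒ kkvvvSvvvkk ⇒ kkvvvkSkvvvkk ⇒ kkvvvkkSkkvvvkk ⇒ kkvvvkkkkvvvkk

S ⇒ kSk   [S ::= k S k]
kSk ⇒ kkSkk   [S ::= k S k]
kkSkk ⇒ kkvSvkk   [S ::= v S v]
kkvSvkk ⇒ kkvvSvvkk   [S ::= v S v]
kkvvSvvkk ⇒ kkvvvSvvvkk   [S ::= v S v]
kkvvvSvvvkk ⇒ kkvvvkSkvvvkk   [S ::= k S k]
kkvvvkSkvvvkk ⇒ kkvvvkkSkkvvvkk   [S ::= k S k]
kkvvvkkSkkvvvkk ⇒ kkvvvkkkkvvvkk   [S ::= ε]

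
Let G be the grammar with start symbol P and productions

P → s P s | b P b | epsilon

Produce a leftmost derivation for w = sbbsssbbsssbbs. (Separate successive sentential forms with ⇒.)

P⇒sPs⇒sbPbs⇒sbbPbbs⇒sbbsPsbbs⇒sbbssPssbbs⇒sbbsssPsssbbs⇒sbbsssbPbsssbbs⇒sbbsssbbsssbbs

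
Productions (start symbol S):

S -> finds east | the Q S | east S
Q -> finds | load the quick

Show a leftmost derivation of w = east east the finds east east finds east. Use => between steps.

S => east S   [S -> east S]
east S => east east S   [S -> east S]
east east S => east east the Q S   [S -> the Q S]
east east the Q S => east east the finds S   [Q -> finds]
east east the finds S => east east the finds east S   [S -> east S]
east east the finds east S => east east the finds east east S   [S -> east S]
east east the finds east east S => east east the finds east east finds east   [S -> finds east]

S => east S => east east S => east east the Q S => east east the finds S => east east the finds east S => east east the finds east east S => east east the finds east east finds east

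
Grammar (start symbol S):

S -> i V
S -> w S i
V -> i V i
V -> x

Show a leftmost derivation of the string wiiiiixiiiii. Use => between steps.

S => wSi   [S -> w S i]
wSi => wiVi   [S -> i V]
wiVi => wiiVii   [V -> i V i]
wiiVii => wiiiViii   [V -> i V i]
wiiiViii => wiiiiViiii   [V -> i V i]
wiiiiViiii => wiiiiiViiiii   [V -> i V i]
wiiiiiViiiii => wiiiiixiiiii   [V -> x]

S => wSi => wiVi => wiiVii => wiiiViii => wiiiiViiii => wiiiiiViiiii => wiiiiixiiiii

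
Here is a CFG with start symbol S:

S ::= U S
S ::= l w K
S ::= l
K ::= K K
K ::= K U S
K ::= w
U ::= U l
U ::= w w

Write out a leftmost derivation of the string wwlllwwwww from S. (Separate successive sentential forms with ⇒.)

S ⇒ US   [S ::= U S]
US ⇒ UlS   [U ::= U l]
UlS ⇒ UllS   [U ::= U l]
UllS ⇒ wwllS   [U ::= w w]
wwllS ⇒ wwlllwK   [S ::= l w K]
wwlllwK ⇒ wwlllwKK   [K ::= K K]
wwlllwKK ⇒ wwlllwKKK   [K ::= K K]
wwlllwKKK ⇒ wwlllwKKKK   [K ::= K K]
wwlllwKKKK ⇒ wwlllwwKKK   [K ::= w]
wwlllwwKKK ⇒ wwlllwwwKK   [K ::= w]
wwlllwwwKK ⇒ wwlllwwwwK   [K ::= w]
wwlllwwwwK ⇒ wwlllwwwww   [K ::= w]

S⇒US⇒UlS⇒UllS⇒wwllS⇒wwlllwK⇒wwlllwKK⇒wwlllwKKK⇒wwlllwKKKK⇒wwlllwwKKK⇒wwlllwwwKK⇒wwlllwwwwK⇒wwlllwwwww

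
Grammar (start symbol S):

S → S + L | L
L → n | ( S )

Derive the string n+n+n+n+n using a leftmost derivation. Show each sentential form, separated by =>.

S => S+L => S+L+L => S+L+L+L => S+L+L+L+L => L+L+L+L+L => n+L+L+L+L => n+n+L+L+L => n+n+n+L+L => n+n+n+n+L => n+n+n+n+n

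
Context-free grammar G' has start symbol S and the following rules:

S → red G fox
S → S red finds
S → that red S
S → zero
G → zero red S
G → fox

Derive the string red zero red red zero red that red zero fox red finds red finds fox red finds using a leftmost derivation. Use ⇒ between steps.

S ⇒ S red finds ⇒ red G fox red finds ⇒ red zero red S fox red finds ⇒ red zero red S red finds fox red finds ⇒ red zero red S red finds red finds fox red finds ⇒ red zero red red G fox red finds red finds fox red finds ⇒ red zero red red zero red S fox red finds red finds fox red finds ⇒ red zero red red zero red that red S fox red finds red finds fox red finds ⇒ red zero red red zero red that red zero fox red finds red finds fox red finds

S ⇒ S red finds   [S → S red finds]
S red finds ⇒ red G fox red finds   [S → red G fox]
red G fox red finds ⇒ red zero red S fox red finds   [G → zero red S]
red zero red S fox red finds ⇒ red zero red S red finds fox red finds   [S → S red finds]
red zero red S red finds fox red finds ⇒ red zero red S red finds red finds fox red finds   [S → S red finds]
red zero red S red finds red finds fox red finds ⇒ red zero red red G fox red finds red finds fox red finds   [S → red G fox]
red zero red red G fox red finds red finds fox red finds ⇒ red zero red red zero red S fox red finds red finds fox red finds   [G → zero red S]
red zero red red zero red S fox red finds red finds fox red finds ⇒ red zero red red zero red that red S fox red finds red finds fox red finds   [S → that red S]
red zero red red zero red that red S fox red finds red finds fox red finds ⇒ red zero red red zero red that red zero fox red finds red finds fox red finds   [S → zero]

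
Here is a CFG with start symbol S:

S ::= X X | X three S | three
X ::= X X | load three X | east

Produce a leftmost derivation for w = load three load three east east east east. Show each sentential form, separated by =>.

S => X X => load three X X => load three load three X X => load three load three X X X => load three load three X X X X => load three load three east X X X => load three load three east east X X => load three load three east east east X => load three load three east east east east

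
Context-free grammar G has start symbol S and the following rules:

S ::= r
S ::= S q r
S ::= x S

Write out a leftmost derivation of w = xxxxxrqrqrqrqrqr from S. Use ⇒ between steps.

S⇒Sqr⇒xSqr⇒xSqrqr⇒xSqrqrqr⇒xxSqrqrqr⇒xxSqrqrqrqr⇒xxxSqrqrqrqr⇒xxxxSqrqrqrqr⇒xxxxxSqrqrqrqr⇒xxxxxSqrqrqrqrqr⇒xxxxxrqrqrqrqrqr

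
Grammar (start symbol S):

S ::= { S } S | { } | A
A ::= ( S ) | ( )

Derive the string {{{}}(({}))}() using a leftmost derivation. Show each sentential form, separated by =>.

S => {S}S => {{S}S}S => {{{}}S}S => {{{}}A}S => {{{}}(S)}S => {{{}}(A)}S => {{{}}((S))}S => {{{}}(({}))}S => {{{}}(({}))}A => {{{}}(({}))}()

S => {S}S   [S ::= { S } S]
{S}S => {{S}S}S   [S ::= { S } S]
{{S}S}S => {{{}}S}S   [S ::= { }]
{{{}}S}S => {{{}}A}S   [S ::= A]
{{{}}A}S => {{{}}(S)}S   [A ::= ( S )]
{{{}}(S)}S => {{{}}(A)}S   [S ::= A]
{{{}}(A)}S => {{{}}((S))}S   [A ::= ( S )]
{{{}}((S))}S => {{{}}(({}))}S   [S ::= { }]
{{{}}(({}))}S => {{{}}(({}))}A   [S ::= A]
{{{}}(({}))}A => {{{}}(({}))}()   [A ::= ( )]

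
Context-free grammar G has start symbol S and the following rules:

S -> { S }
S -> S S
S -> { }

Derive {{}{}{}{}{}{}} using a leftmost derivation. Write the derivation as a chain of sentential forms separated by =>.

S => {S}   [S -> { S }]
{S} => {SS}   [S -> S S]
{SS} => {SSS}   [S -> S S]
{SSS} => {SSSS}   [S -> S S]
{SSSS} => {SSSSS}   [S -> S S]
{SSSSS} => {SSSSSS}   [S -> S S]
{SSSSSS} => {{}SSSSS}   [S -> { }]
{{}SSSSS} => {{}{}SSSS}   [S -> { }]
{{}{}SSSS} => {{}{}{}SSS}   [S -> { }]
{{}{}{}SSS} => {{}{}{}{}SS}   [S -> { }]
{{}{}{}{}SS} => {{}{}{}{}{}S}   [S -> { }]
{{}{}{}{}{}S} => {{}{}{}{}{}{}}   [S -> { }]

S => {S} => {SS} => {SSS} => {SSSS} => {SSSSS} => {SSSSSS} => {{}SSSSS} => {{}{}SSSS} => {{}{}{}SSS} => {{}{}{}{}SS} => {{}{}{}{}{}S} => {{}{}{}{}{}{}}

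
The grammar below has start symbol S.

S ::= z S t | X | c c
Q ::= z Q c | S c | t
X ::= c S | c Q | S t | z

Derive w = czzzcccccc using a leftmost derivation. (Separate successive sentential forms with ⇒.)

S ⇒ X ⇒ cQ ⇒ czQc ⇒ czzQcc ⇒ czzzQccc ⇒ czzzScccc ⇒ czzzcccccc

S ⇒ X   [S ::= X]
X ⇒ cQ   [X ::= c Q]
cQ ⇒ czQc   [Q ::= z Q c]
czQc ⇒ czzQcc   [Q ::= z Q c]
czzQcc ⇒ czzzQccc   [Q ::= z Q c]
czzzQccc ⇒ czzzScccc   [Q ::= S c]
czzzScccc ⇒ czzzcccccc   [S ::= c c]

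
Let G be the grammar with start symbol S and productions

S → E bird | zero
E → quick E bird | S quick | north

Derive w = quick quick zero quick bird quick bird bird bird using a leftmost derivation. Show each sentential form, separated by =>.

S => E bird => quick E bird bird => quick quick E bird bird bird => quick quick S quick bird bird bird => quick quick E bird quick bird bird bird => quick quick S quick bird quick bird bird bird => quick quick zero quick bird quick bird bird bird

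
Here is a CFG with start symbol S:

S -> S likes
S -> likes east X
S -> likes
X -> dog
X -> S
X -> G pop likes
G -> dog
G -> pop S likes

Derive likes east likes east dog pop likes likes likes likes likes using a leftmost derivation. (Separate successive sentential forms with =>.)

S => S likes   [S -> S likes]
S likes => likes east X likes   [S -> likes east X]
likes east X likes => likes east S likes   [X -> S]
likes east S likes => likes east S likes likes   [S -> S likes]
likes east S likes likes => likes east S likes likes likes   [S -> S likes]
likes east S likes likes likes => likes east S likes likes likes likes   [S -> S likes]
likes east S likes likes likes likes => likes east likes east X likes likes likes likes   [S -> likes east X]
likes east likes east X likes likes likes likes => likes east likes east G pop likes likes likes likes likes   [X -> G pop likes]
likes east likes east G pop likes likes likes likes likes => likes east likes east dog pop likes likes likes likes likes   [G -> dog]

S => S likes => likes east X likes => likes east S likes => likes east S likes likes => likes east S likes likes likes => likes east S likes likes likes likes => likes east likes east X likes likes likes likes => likes east likes east G pop likes likes likes likes likes => likes east likes east dog pop likes likes likes likes likes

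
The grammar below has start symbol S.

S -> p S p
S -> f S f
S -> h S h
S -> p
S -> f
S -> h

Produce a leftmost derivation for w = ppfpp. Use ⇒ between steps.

S ⇒ pSp ⇒ ppSpp ⇒ ppfpp

S ⇒ pSp   [S -> p S p]
pSp ⇒ ppSpp   [S -> p S p]
ppSpp ⇒ ppfpp   [S -> f]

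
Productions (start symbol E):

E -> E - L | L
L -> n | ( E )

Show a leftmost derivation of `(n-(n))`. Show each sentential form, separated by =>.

E => L => (E) => (E-L) => (L-L) => (n-L) => (n-(E)) => (n-(L)) => (n-(n))

E => L   [E -> L]
L => (E)   [L -> ( E )]
(E) => (E-L)   [E -> E - L]
(E-L) => (L-L)   [E -> L]
(L-L) => (n-L)   [L -> n]
(n-L) => (n-(E))   [L -> ( E )]
(n-(E)) => (n-(L))   [E -> L]
(n-(L)) => (n-(n))   [L -> n]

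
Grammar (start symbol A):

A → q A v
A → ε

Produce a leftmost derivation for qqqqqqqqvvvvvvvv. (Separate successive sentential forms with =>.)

A => qAv => qqAvv => qqqAvvv => qqqqAvvvv => qqqqqAvvvvv => qqqqqqAvvvvvv => qqqqqqqAvvvvvvv => qqqqqqqqAvvvvvvvv => qqqqqqqqvvvvvvvv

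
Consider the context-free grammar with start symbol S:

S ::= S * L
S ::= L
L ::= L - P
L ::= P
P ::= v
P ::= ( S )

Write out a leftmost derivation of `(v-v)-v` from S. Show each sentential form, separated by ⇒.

S ⇒ L ⇒ L-P ⇒ P-P ⇒ (S)-P ⇒ (L)-P ⇒ (L-P)-P ⇒ (P-P)-P ⇒ (v-P)-P ⇒ (v-v)-P ⇒ (v-v)-v

S ⇒ L   [S ::= L]
L ⇒ L-P   [L ::= L - P]
L-P ⇒ P-P   [L ::= P]
P-P ⇒ (S)-P   [P ::= ( S )]
(S)-P ⇒ (L)-P   [S ::= L]
(L)-P ⇒ (L-P)-P   [L ::= L - P]
(L-P)-P ⇒ (P-P)-P   [L ::= P]
(P-P)-P ⇒ (v-P)-P   [P ::= v]
(v-P)-P ⇒ (v-v)-P   [P ::= v]
(v-v)-P ⇒ (v-v)-v   [P ::= v]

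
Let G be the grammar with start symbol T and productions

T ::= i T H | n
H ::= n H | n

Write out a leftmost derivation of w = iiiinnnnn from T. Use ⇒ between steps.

T ⇒ iTH   [T ::= i T H]
iTH ⇒ iiTHH   [T ::= i T H]
iiTHH ⇒ iiiTHHH   [T ::= i T H]
iiiTHHH ⇒ iiiiTHHHH   [T ::= i T H]
iiiiTHHHH ⇒ iiiinHHHH   [T ::= n]
iiiinHHHH ⇒ iiiinnHHH   [H ::= n]
iiiinnHHH ⇒ iiiinnnHH   [H ::= n]
iiiinnnHH ⇒ iiiinnnnH   [H ::= n]
iiiinnnnH ⇒ iiiinnnnn   [H ::= n]

T ⇒ iTH ⇒ iiTHH ⇒ iiiTHHH ⇒ iiiiTHHHH ⇒ iiiinHHHH ⇒ iiiinnHHH ⇒ iiiinnnHH ⇒ iiiinnnnH ⇒ iiiinnnnn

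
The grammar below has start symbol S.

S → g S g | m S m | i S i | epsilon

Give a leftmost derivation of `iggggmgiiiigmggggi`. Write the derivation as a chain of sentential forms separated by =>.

S => iSi => igSgi => iggSggi => igggSgggi => iggggSggggi => iggggmSmggggi => iggggmgSgmggggi => iggggmgiSigmggggi => iggggmgiiSiigmggggi => iggggmgiiiigmggggi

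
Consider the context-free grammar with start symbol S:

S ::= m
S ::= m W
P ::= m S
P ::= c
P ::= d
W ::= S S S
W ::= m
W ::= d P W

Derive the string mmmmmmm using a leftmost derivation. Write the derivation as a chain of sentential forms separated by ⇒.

S ⇒ mW ⇒ mSSS ⇒ mmWSS ⇒ mmSSSSS ⇒ mmmSSSS ⇒ mmmmSSS ⇒ mmmmmSS ⇒ mmmmmmS ⇒ mmmmmmm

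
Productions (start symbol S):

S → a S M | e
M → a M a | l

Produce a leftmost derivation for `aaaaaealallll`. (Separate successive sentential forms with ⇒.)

S⇒aSM⇒aaSMM⇒aaaSMMM⇒aaaaSMMMM⇒aaaaaSMMMMM⇒aaaaaeMMMMM⇒aaaaaeaMaMMMM⇒aaaaaealaMMMM⇒aaaaaealalMMM⇒aaaaaealallMM⇒aaaaaealalllM⇒aaaaaealallll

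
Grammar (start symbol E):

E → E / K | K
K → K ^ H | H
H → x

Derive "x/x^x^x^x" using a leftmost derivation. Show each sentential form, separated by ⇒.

E ⇒ E/K ⇒ K/K ⇒ H/K ⇒ x/K ⇒ x/K^H ⇒ x/K^H^H ⇒ x/K^H^H^H ⇒ x/H^H^H^H ⇒ x/x^H^H^H ⇒ x/x^x^H^H ⇒ x/x^x^x^H ⇒ x/x^x^x^x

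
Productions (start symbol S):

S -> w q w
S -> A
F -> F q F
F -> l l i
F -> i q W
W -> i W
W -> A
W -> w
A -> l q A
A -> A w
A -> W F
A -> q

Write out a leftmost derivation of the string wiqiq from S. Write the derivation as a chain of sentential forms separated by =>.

S => A   [S -> A]
A => WF   [A -> W F]
WF => wF   [W -> w]
wF => wiqW   [F -> i q W]
wiqW => wiqiW   [W -> i W]
wiqiW => wiqiA   [W -> A]
wiqiA => wiqiq   [A -> q]

S => A => WF => wF => wiqW => wiqiW => wiqiA => wiqiq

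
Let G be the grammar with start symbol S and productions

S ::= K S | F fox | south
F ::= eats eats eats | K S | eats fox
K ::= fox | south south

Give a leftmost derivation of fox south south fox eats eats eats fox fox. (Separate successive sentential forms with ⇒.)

S ⇒ K S ⇒ fox S ⇒ fox F fox ⇒ fox K S fox ⇒ fox south south S fox ⇒ fox south south K S fox ⇒ fox south south fox S fox ⇒ fox south south fox F fox fox ⇒ fox south south fox eats eats eats fox fox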